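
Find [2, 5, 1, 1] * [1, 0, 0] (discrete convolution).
y[0] = 2×1 = 2; y[1] = 2×0 + 5×1 = 5; y[2] = 2×0 + 5×0 + 1×1 = 1; y[3] = 5×0 + 1×0 + 1×1 = 1; y[4] = 1×0 + 1×0 = 0; y[5] = 1×0 = 0

[2, 5, 1, 1, 0, 0]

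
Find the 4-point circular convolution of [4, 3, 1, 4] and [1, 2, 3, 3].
Use y[k] = Σ_j s[j]·t[(k-j) mod 4]. y[0] = 4×1 + 3×3 + 1×3 + 4×2 = 24; y[1] = 4×2 + 3×1 + 1×3 + 4×3 = 26; y[2] = 4×3 + 3×2 + 1×1 + 4×3 = 31; y[3] = 4×3 + 3×3 + 1×2 + 4×1 = 27. Result: [24, 26, 31, 27]

[24, 26, 31, 27]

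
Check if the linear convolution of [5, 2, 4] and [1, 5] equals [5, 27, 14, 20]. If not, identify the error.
Recompute linear convolution of [5, 2, 4] and [1, 5]: y[0] = 5×1 = 5; y[1] = 5×5 + 2×1 = 27; y[2] = 2×5 + 4×1 = 14; y[3] = 4×5 = 20 → [5, 27, 14, 20]. Given [5, 27, 14, 20] matches, so answer: Yes

Yes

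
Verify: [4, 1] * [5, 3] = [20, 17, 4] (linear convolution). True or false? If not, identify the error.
Recompute linear convolution of [4, 1] and [5, 3]: y[0] = 4×5 = 20; y[1] = 4×3 + 1×5 = 17; y[2] = 1×3 = 3 → [20, 17, 3]. Compare to given [20, 17, 4]: they differ at index 2: given 4, correct 3, so answer: No

No. Error at index 2: given 4, correct 3.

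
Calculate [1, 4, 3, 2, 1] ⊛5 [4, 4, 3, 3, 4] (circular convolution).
Use y[k] = Σ_j s[j]·t[(k-j) mod 5]. y[0] = 1×4 + 4×4 + 3×3 + 2×3 + 1×4 = 39; y[1] = 1×4 + 4×4 + 3×4 + 2×3 + 1×3 = 41; y[2] = 1×3 + 4×4 + 3×4 + 2×4 + 1×3 = 42; y[3] = 1×3 + 4×3 + 3×4 + 2×4 + 1×4 = 39; y[4] = 1×4 + 4×3 + 3×3 + 2×4 + 1×4 = 37. Result: [39, 41, 42, 39, 37]

[39, 41, 42, 39, 37]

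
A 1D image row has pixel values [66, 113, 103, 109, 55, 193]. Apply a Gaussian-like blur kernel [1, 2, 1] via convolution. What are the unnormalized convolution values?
Convolve image row [66, 113, 103, 109, 55, 193] with kernel [1, 2, 1]: y[0] = 66×1 = 66; y[1] = 66×2 + 113×1 = 245; y[2] = 66×1 + 113×2 + 103×1 = 395; y[3] = 113×1 + 103×2 + 109×1 = 428; y[4] = 103×1 + 109×2 + 55×1 = 376; y[5] = 109×1 + 55×2 + 193×1 = 412; y[6] = 55×1 + 193×2 = 441; y[7] = 193×1 = 193 → [66, 245, 395, 428, 376, 412, 441, 193]. Normalization factor = sum(kernel) = 4.

[66, 245, 395, 428, 376, 412, 441, 193]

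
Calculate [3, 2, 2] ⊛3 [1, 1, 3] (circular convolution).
Use y[k] = Σ_j x[j]·h[(k-j) mod 3]. y[0] = 3×1 + 2×3 + 2×1 = 11; y[1] = 3×1 + 2×1 + 2×3 = 11; y[2] = 3×3 + 2×1 + 2×1 = 13. Result: [11, 11, 13]

[11, 11, 13]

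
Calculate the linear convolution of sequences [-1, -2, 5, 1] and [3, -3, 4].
y[0] = -1×3 = -3; y[1] = -1×-3 + -2×3 = -3; y[2] = -1×4 + -2×-3 + 5×3 = 17; y[3] = -2×4 + 5×-3 + 1×3 = -20; y[4] = 5×4 + 1×-3 = 17; y[5] = 1×4 = 4

[-3, -3, 17, -20, 17, 4]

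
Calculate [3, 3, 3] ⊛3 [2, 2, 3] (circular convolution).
Use y[k] = Σ_j x[j]·h[(k-j) mod 3]. y[0] = 3×2 + 3×3 + 3×2 = 21; y[1] = 3×2 + 3×2 + 3×3 = 21; y[2] = 3×3 + 3×2 + 3×2 = 21. Result: [21, 21, 21]

[21, 21, 21]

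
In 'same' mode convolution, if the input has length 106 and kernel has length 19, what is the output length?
'Same' mode returns an output with the same length as the input: 106

106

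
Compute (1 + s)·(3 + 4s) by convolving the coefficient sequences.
Ascending coefficients: a = [1, 1], b = [3, 4]. c[0] = 1×3 = 3; c[1] = 1×4 + 1×3 = 7; c[2] = 1×4 = 4. Result coefficients: [3, 7, 4] → 3 + 7s + 4s^2

3 + 7s + 4s^2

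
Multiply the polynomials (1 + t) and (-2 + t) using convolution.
Ascending coefficients: a = [1, 1], b = [-2, 1]. c[0] = 1×-2 = -2; c[1] = 1×1 + 1×-2 = -1; c[2] = 1×1 = 1. Result coefficients: [-2, -1, 1] → -2 - t + t^2

-2 - t + t^2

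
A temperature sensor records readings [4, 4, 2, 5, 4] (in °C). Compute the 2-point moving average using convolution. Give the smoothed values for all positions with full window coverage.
2-point moving average kernel = [1, 1]. Apply in 'valid' mode (full window coverage): avg[0] = (4 + 4) / 2 = 4.0; avg[1] = (4 + 2) / 2 = 3.0; avg[2] = (2 + 5) / 2 = 3.5; avg[3] = (5 + 4) / 2 = 4.5. Smoothed values: [4.0, 3.0, 3.5, 4.5]

[4.0, 3.0, 3.5, 4.5]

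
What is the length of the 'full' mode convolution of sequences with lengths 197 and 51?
Linear/full convolution length: m + n - 1 = 197 + 51 - 1 = 247

247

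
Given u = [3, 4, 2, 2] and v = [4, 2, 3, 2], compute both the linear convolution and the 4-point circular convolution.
Linear: y_lin[0] = 3×4 = 12; y_lin[1] = 3×2 + 4×4 = 22; y_lin[2] = 3×3 + 4×2 + 2×4 = 25; y_lin[3] = 3×2 + 4×3 + 2×2 + 2×4 = 30; y_lin[4] = 4×2 + 2×3 + 2×2 = 18; y_lin[5] = 2×2 + 2×3 = 10; y_lin[6] = 2×2 = 4 → [12, 22, 25, 30, 18, 10, 4]. Circular (length 4): y[0] = 3×4 + 4×2 + 2×3 + 2×2 = 30; y[1] = 3×2 + 4×4 + 2×2 + 2×3 = 32; y[2] = 3×3 + 4×2 + 2×4 + 2×2 = 29; y[3] = 3×2 + 4×3 + 2×2 + 2×4 = 30 → [30, 32, 29, 30]

Linear: [12, 22, 25, 30, 18, 10, 4], Circular: [30, 32, 29, 30]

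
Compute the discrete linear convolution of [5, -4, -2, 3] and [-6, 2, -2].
y[0] = 5×-6 = -30; y[1] = 5×2 + -4×-6 = 34; y[2] = 5×-2 + -4×2 + -2×-6 = -6; y[3] = -4×-2 + -2×2 + 3×-6 = -14; y[4] = -2×-2 + 3×2 = 10; y[5] = 3×-2 = -6

[-30, 34, -6, -14, 10, -6]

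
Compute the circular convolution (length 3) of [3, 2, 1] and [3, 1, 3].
Use y[k] = Σ_j f[j]·g[(k-j) mod 3]. y[0] = 3×3 + 2×3 + 1×1 = 16; y[1] = 3×1 + 2×3 + 1×3 = 12; y[2] = 3×3 + 2×1 + 1×3 = 14. Result: [16, 12, 14]

[16, 12, 14]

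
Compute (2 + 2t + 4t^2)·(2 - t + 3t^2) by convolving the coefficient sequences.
Ascending coefficients: a = [2, 2, 4], b = [2, -1, 3]. c[0] = 2×2 = 4; c[1] = 2×-1 + 2×2 = 2; c[2] = 2×3 + 2×-1 + 4×2 = 12; c[3] = 2×3 + 4×-1 = 2; c[4] = 4×3 = 12. Result coefficients: [4, 2, 12, 2, 12] → 4 + 2t + 12t^2 + 2t^3 + 12t^4

4 + 2t + 12t^2 + 2t^3 + 12t^4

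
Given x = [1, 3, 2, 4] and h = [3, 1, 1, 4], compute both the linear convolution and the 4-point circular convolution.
Linear: y_lin[0] = 1×3 = 3; y_lin[1] = 1×1 + 3×3 = 10; y_lin[2] = 1×1 + 3×1 + 2×3 = 10; y_lin[3] = 1×4 + 3×1 + 2×1 + 4×3 = 21; y_lin[4] = 3×4 + 2×1 + 4×1 = 18; y_lin[5] = 2×4 + 4×1 = 12; y_lin[6] = 4×4 = 16 → [3, 10, 10, 21, 18, 12, 16]. Circular (length 4): y[0] = 1×3 + 3×4 + 2×1 + 4×1 = 21; y[1] = 1×1 + 3×3 + 2×4 + 4×1 = 22; y[2] = 1×1 + 3×1 + 2×3 + 4×4 = 26; y[3] = 1×4 + 3×1 + 2×1 + 4×3 = 21 → [21, 22, 26, 21]

Linear: [3, 10, 10, 21, 18, 12, 16], Circular: [21, 22, 26, 21]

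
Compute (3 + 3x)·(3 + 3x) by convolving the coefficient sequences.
Ascending coefficients: a = [3, 3], b = [3, 3]. c[0] = 3×3 = 9; c[1] = 3×3 + 3×3 = 18; c[2] = 3×3 = 9. Result coefficients: [9, 18, 9] → 9 + 18x + 9x^2

9 + 18x + 9x^2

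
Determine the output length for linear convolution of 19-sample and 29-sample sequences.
Linear/full convolution length: m + n - 1 = 19 + 29 - 1 = 47

47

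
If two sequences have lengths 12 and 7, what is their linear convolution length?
Linear/full convolution length: m + n - 1 = 12 + 7 - 1 = 18

18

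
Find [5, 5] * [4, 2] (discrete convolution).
y[0] = 5×4 = 20; y[1] = 5×2 + 5×4 = 30; y[2] = 5×2 = 10

[20, 30, 10]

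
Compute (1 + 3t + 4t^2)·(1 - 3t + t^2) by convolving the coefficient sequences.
Ascending coefficients: a = [1, 3, 4], b = [1, -3, 1]. c[0] = 1×1 = 1; c[1] = 1×-3 + 3×1 = 0; c[2] = 1×1 + 3×-3 + 4×1 = -4; c[3] = 3×1 + 4×-3 = -9; c[4] = 4×1 = 4. Result coefficients: [1, 0, -4, -9, 4] → 1 - 4t^2 - 9t^3 + 4t^4

1 - 4t^2 - 9t^3 + 4t^4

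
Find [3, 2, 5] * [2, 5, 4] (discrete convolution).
y[0] = 3×2 = 6; y[1] = 3×5 + 2×2 = 19; y[2] = 3×4 + 2×5 + 5×2 = 32; y[3] = 2×4 + 5×5 = 33; y[4] = 5×4 = 20

[6, 19, 32, 33, 20]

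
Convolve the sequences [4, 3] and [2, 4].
y[0] = 4×2 = 8; y[1] = 4×4 + 3×2 = 22; y[2] = 3×4 = 12

[8, 22, 12]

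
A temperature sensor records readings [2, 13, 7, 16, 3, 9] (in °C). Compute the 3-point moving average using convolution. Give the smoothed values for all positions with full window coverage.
3-point moving average kernel = [1, 1, 1]. Apply in 'valid' mode (full window coverage): avg[0] = (2 + 13 + 7) / 3 = 7.33; avg[1] = (13 + 7 + 16) / 3 = 12.0; avg[2] = (7 + 16 + 3) / 3 = 8.67; avg[3] = (16 + 3 + 9) / 3 = 9.33. Smoothed values: [7.33, 12.0, 8.67, 9.33]

[7.33, 12.0, 8.67, 9.33]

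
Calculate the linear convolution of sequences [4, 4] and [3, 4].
y[0] = 4×3 = 12; y[1] = 4×4 + 4×3 = 28; y[2] = 4×4 = 16

[12, 28, 16]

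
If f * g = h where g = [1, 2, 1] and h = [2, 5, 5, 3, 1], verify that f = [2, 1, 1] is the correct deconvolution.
Forward-compute [2, 1, 1] * [1, 2, 1]: h[0] = 2×1 = 2; h[1] = 2×2 + 1×1 = 5; h[2] = 2×1 + 1×2 + 1×1 = 5; h[3] = 1×1 + 1×2 = 3; h[4] = 1×1 = 1 → [2, 5, 5, 3, 1]. Matches given h = [2, 5, 5, 3, 1], so verified.

Verified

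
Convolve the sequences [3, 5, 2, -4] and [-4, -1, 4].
y[0] = 3×-4 = -12; y[1] = 3×-1 + 5×-4 = -23; y[2] = 3×4 + 5×-1 + 2×-4 = -1; y[3] = 5×4 + 2×-1 + -4×-4 = 34; y[4] = 2×4 + -4×-1 = 12; y[5] = -4×4 = -16

[-12, -23, -1, 34, 12, -16]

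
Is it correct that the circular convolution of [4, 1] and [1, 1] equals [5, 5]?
Recompute circular convolution of [4, 1] and [1, 1]: y[0] = 4×1 + 1×1 = 5; y[1] = 4×1 + 1×1 = 5 → [5, 5]. Given [5, 5] matches, so answer: Yes

Yes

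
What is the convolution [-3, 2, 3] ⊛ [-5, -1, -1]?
y[0] = -3×-5 = 15; y[1] = -3×-1 + 2×-5 = -7; y[2] = -3×-1 + 2×-1 + 3×-5 = -14; y[3] = 2×-1 + 3×-1 = -5; y[4] = 3×-1 = -3

[15, -7, -14, -5, -3]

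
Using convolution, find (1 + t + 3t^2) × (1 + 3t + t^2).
Ascending coefficients: a = [1, 1, 3], b = [1, 3, 1]. c[0] = 1×1 = 1; c[1] = 1×3 + 1×1 = 4; c[2] = 1×1 + 1×3 + 3×1 = 7; c[3] = 1×1 + 3×3 = 10; c[4] = 3×1 = 3. Result coefficients: [1, 4, 7, 10, 3] → 1 + 4t + 7t^2 + 10t^3 + 3t^4

1 + 4t + 7t^2 + 10t^3 + 3t^4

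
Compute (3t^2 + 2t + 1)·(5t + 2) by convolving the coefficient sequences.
Ascending coefficients: a = [1, 2, 3], b = [2, 5]. c[0] = 1×2 = 2; c[1] = 1×5 + 2×2 = 9; c[2] = 2×5 + 3×2 = 16; c[3] = 3×5 = 15. Result coefficients: [2, 9, 16, 15] → 15t^3 + 16t^2 + 9t + 2

15t^3 + 16t^2 + 9t + 2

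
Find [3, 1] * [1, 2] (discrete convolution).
y[0] = 3×1 = 3; y[1] = 3×2 + 1×1 = 7; y[2] = 1×2 = 2

[3, 7, 2]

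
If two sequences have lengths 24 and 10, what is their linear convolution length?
Linear/full convolution length: m + n - 1 = 24 + 10 - 1 = 33

33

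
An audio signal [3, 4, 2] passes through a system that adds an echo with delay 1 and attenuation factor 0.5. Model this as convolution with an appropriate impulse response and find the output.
Direct-path + delayed-attenuated-path model → impulse response h = [1, 0.5] (1 at lag 0, 0.5 at lag 1). Output y[n] = x[n] + 0.5·x[n - 1] (with x[n] = 0 outside 0..2): y[0] = 3 + 0.5×0 = 3; y[1] = 4 + 0.5×3 = 5.5; y[2] = 2 + 0.5×4 = 4.0; y[3] = 0 + 0.5×2 = 1.0. So y = [3, 5.5, 4.0, 1.0]

[3, 5.5, 4.0, 1.0]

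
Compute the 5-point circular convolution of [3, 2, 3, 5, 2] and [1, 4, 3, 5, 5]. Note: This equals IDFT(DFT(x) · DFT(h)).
Either evaluate y[k] = Σ_j x[j]·h[(k-j) mod 5] directly, or use IDFT(DFT(x) · DFT(h)). y[0] = 3×1 + 2×5 + 3×5 + 5×3 + 2×4 = 51; y[1] = 3×4 + 2×1 + 3×5 + 5×5 + 2×3 = 60; y[2] = 3×3 + 2×4 + 3×1 + 5×5 + 2×5 = 55; y[3] = 3×5 + 2×3 + 3×4 + 5×1 + 2×5 = 48; y[4] = 3×5 + 2×5 + 3×3 + 5×4 + 2×1 = 56. Result: [51, 60, 55, 48, 56]

[51, 60, 55, 48, 56]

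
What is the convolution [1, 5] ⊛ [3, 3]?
y[0] = 1×3 = 3; y[1] = 1×3 + 5×3 = 18; y[2] = 5×3 = 15

[3, 18, 15]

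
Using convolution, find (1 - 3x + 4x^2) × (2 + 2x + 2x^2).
Ascending coefficients: a = [1, -3, 4], b = [2, 2, 2]. c[0] = 1×2 = 2; c[1] = 1×2 + -3×2 = -4; c[2] = 1×2 + -3×2 + 4×2 = 4; c[3] = -3×2 + 4×2 = 2; c[4] = 4×2 = 8. Result coefficients: [2, -4, 4, 2, 8] → 2 - 4x + 4x^2 + 2x^3 + 8x^4

2 - 4x + 4x^2 + 2x^3 + 8x^4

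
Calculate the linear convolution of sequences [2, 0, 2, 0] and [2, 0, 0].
y[0] = 2×2 = 4; y[1] = 2×0 + 0×2 = 0; y[2] = 2×0 + 0×0 + 2×2 = 4; y[3] = 0×0 + 2×0 + 0×2 = 0; y[4] = 2×0 + 0×0 = 0; y[5] = 0×0 = 0

[4, 0, 4, 0, 0, 0]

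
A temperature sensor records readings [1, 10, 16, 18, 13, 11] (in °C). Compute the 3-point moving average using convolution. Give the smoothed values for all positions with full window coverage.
3-point moving average kernel = [1, 1, 1]. Apply in 'valid' mode (full window coverage): avg[0] = (1 + 10 + 16) / 3 = 9.0; avg[1] = (10 + 16 + 18) / 3 = 14.67; avg[2] = (16 + 18 + 13) / 3 = 15.67; avg[3] = (18 + 13 + 11) / 3 = 14.0. Smoothed values: [9.0, 14.67, 15.67, 14.0]

[9.0, 14.67, 15.67, 14.0]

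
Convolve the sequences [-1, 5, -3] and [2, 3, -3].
y[0] = -1×2 = -2; y[1] = -1×3 + 5×2 = 7; y[2] = -1×-3 + 5×3 + -3×2 = 12; y[3] = 5×-3 + -3×3 = -24; y[4] = -3×-3 = 9

[-2, 7, 12, -24, 9]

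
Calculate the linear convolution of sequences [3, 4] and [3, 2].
y[0] = 3×3 = 9; y[1] = 3×2 + 4×3 = 18; y[2] = 4×2 = 8

[9, 18, 8]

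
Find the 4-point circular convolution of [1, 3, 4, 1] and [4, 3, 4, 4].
Use y[k] = Σ_j f[j]·g[(k-j) mod 4]. y[0] = 1×4 + 3×4 + 4×4 + 1×3 = 35; y[1] = 1×3 + 3×4 + 4×4 + 1×4 = 35; y[2] = 1×4 + 3×3 + 4×4 + 1×4 = 33; y[3] = 1×4 + 3×4 + 4×3 + 1×4 = 32. Result: [35, 35, 33, 32]

[35, 35, 33, 32]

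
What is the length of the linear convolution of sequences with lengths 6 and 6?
Linear/full convolution length: m + n - 1 = 6 + 6 - 1 = 11

11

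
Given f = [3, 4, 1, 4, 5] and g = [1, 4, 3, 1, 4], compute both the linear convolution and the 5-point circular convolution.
Linear: y_lin[0] = 3×1 = 3; y_lin[1] = 3×4 + 4×1 = 16; y_lin[2] = 3×3 + 4×4 + 1×1 = 26; y_lin[3] = 3×1 + 4×3 + 1×4 + 4×1 = 23; y_lin[4] = 3×4 + 4×1 + 1×3 + 4×4 + 5×1 = 40; y_lin[5] = 4×4 + 1×1 + 4×3 + 5×4 = 49; y_lin[6] = 1×4 + 4×1 + 5×3 = 23; y_lin[7] = 4×4 + 5×1 = 21; y_lin[8] = 5×4 = 20 → [3, 16, 26, 23, 40, 49, 23, 21, 20]. Circular (length 5): y[0] = 3×1 + 4×4 + 1×1 + 4×3 + 5×4 = 52; y[1] = 3×4 + 4×1 + 1×4 + 4×1 + 5×3 = 39; y[2] = 3×3 + 4×4 + 1×1 + 4×4 + 5×1 = 47; y[3] = 3×1 + 4×3 + 1×4 + 4×1 + 5×4 = 43; y[4] = 3×4 + 4×1 + 1×3 + 4×4 + 5×1 = 40 → [52, 39, 47, 43, 40]

Linear: [3, 16, 26, 23, 40, 49, 23, 21, 20], Circular: [52, 39, 47, 43, 40]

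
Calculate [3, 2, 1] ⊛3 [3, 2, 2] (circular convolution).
Use y[k] = Σ_j s[j]·t[(k-j) mod 3]. y[0] = 3×3 + 2×2 + 1×2 = 15; y[1] = 3×2 + 2×3 + 1×2 = 14; y[2] = 3×2 + 2×2 + 1×3 = 13. Result: [15, 14, 13]

[15, 14, 13]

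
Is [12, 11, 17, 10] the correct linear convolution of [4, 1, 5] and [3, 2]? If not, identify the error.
Recompute linear convolution of [4, 1, 5] and [3, 2]: y[0] = 4×3 = 12; y[1] = 4×2 + 1×3 = 11; y[2] = 1×2 + 5×3 = 17; y[3] = 5×2 = 10 → [12, 11, 17, 10]. Given [12, 11, 17, 10] matches, so answer: Yes

Yes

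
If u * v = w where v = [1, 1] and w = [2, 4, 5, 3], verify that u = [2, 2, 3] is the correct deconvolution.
Forward-compute [2, 2, 3] * [1, 1]: w[0] = 2×1 = 2; w[1] = 2×1 + 2×1 = 4; w[2] = 2×1 + 3×1 = 5; w[3] = 3×1 = 3 → [2, 4, 5, 3]. Matches given w = [2, 4, 5, 3], so verified.

Verified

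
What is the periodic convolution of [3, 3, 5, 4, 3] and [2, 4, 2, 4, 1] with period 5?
Use y[k] = Σ_j a[j]·b[(k-j) mod 5]. y[0] = 3×2 + 3×1 + 5×4 + 4×2 + 3×4 = 49; y[1] = 3×4 + 3×2 + 5×1 + 4×4 + 3×2 = 45; y[2] = 3×2 + 3×4 + 5×2 + 4×1 + 3×4 = 44; y[3] = 3×4 + 3×2 + 5×4 + 4×2 + 3×1 = 49; y[4] = 3×1 + 3×4 + 5×2 + 4×4 + 3×2 = 47. Result: [49, 45, 44, 49, 47]

[49, 45, 44, 49, 47]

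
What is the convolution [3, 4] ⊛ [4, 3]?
y[0] = 3×4 = 12; y[1] = 3×3 + 4×4 = 25; y[2] = 4×3 = 12

[12, 25, 12]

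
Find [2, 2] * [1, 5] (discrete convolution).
y[0] = 2×1 = 2; y[1] = 2×5 + 2×1 = 12; y[2] = 2×5 = 10

[2, 12, 10]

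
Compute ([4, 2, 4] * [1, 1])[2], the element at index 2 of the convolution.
Use y[k] = Σ_i a[i]·b[k-i] at k=2. y[2] = 2×1 + 4×1 = 6

6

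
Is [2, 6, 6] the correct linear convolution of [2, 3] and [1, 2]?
Recompute linear convolution of [2, 3] and [1, 2]: y[0] = 2×1 = 2; y[1] = 2×2 + 3×1 = 7; y[2] = 3×2 = 6 → [2, 7, 6]. Compare to given [2, 6, 6]: they differ at index 1: given 6, correct 7, so answer: No

No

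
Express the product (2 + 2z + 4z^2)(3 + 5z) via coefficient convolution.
Ascending coefficients: a = [2, 2, 4], b = [3, 5]. c[0] = 2×3 = 6; c[1] = 2×5 + 2×3 = 16; c[2] = 2×5 + 4×3 = 22; c[3] = 4×5 = 20. Result coefficients: [6, 16, 22, 20] → 6 + 16z + 22z^2 + 20z^3

6 + 16z + 22z^2 + 20z^3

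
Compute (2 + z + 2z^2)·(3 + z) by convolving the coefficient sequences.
Ascending coefficients: a = [2, 1, 2], b = [3, 1]. c[0] = 2×3 = 6; c[1] = 2×1 + 1×3 = 5; c[2] = 1×1 + 2×3 = 7; c[3] = 2×1 = 2. Result coefficients: [6, 5, 7, 2] → 6 + 5z + 7z^2 + 2z^3

6 + 5z + 7z^2 + 2z^3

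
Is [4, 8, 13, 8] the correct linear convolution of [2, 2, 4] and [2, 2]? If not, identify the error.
Recompute linear convolution of [2, 2, 4] and [2, 2]: y[0] = 2×2 = 4; y[1] = 2×2 + 2×2 = 8; y[2] = 2×2 + 4×2 = 12; y[3] = 4×2 = 8 → [4, 8, 12, 8]. Compare to given [4, 8, 13, 8]: they differ at index 2: given 13, correct 12, so answer: No

No. Error at index 2: given 13, correct 12.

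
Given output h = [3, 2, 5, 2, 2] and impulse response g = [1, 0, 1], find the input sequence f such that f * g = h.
Deconvolve h=[3, 2, 5, 2, 2] by g=[1, 0, 1]. Since g[0]=1, solve forward: f[0] = h[0] / 1 = 3; f[1] = (h[1] - 3×0) / 1 = 2; f[2] = (h[2] - 2×0 - 3×1) / 1 = 2. So f = [3, 2, 2]. Check by forward convolution: h[0] = 3×1 = 3; h[1] = 3×0 + 2×1 = 2; h[2] = 3×1 + 2×0 + 2×1 = 5; h[3] = 2×1 + 2×0 = 2; h[4] = 2×1 = 2

[3, 2, 2]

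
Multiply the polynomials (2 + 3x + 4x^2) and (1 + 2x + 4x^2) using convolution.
Ascending coefficients: a = [2, 3, 4], b = [1, 2, 4]. c[0] = 2×1 = 2; c[1] = 2×2 + 3×1 = 7; c[2] = 2×4 + 3×2 + 4×1 = 18; c[3] = 3×4 + 4×2 = 20; c[4] = 4×4 = 16. Result coefficients: [2, 7, 18, 20, 16] → 2 + 7x + 18x^2 + 20x^3 + 16x^4

2 + 7x + 18x^2 + 20x^3 + 16x^4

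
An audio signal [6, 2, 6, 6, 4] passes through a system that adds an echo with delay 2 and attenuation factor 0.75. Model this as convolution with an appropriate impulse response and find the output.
Direct-path + delayed-attenuated-path model → impulse response h = [1, 0, 0.75] (1 at lag 0, 0.75 at lag 2). Output y[n] = x[n] + 0.75·x[n - 2] (with x[n] = 0 outside 0..4): y[0] = 6 + 0.75×0 = 6; y[1] = 2 + 0.75×0 = 2; y[2] = 6 + 0.75×6 = 10.5; y[3] = 6 + 0.75×2 = 7.5; y[4] = 4 + 0.75×6 = 8.5; y[5] = 0 + 0.75×6 = 4.5; y[6] = 0 + 0.75×4 = 3.0. So y = [6, 2, 10.5, 7.5, 8.5, 4.5, 3.0]

[6, 2, 10.5, 7.5, 8.5, 4.5, 3.0]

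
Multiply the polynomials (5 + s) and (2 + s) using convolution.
Ascending coefficients: a = [5, 1], b = [2, 1]. c[0] = 5×2 = 10; c[1] = 5×1 + 1×2 = 7; c[2] = 1×1 = 1. Result coefficients: [10, 7, 1] → 10 + 7s + s^2

10 + 7s + s^2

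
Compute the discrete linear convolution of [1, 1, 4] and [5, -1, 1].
y[0] = 1×5 = 5; y[1] = 1×-1 + 1×5 = 4; y[2] = 1×1 + 1×-1 + 4×5 = 20; y[3] = 1×1 + 4×-1 = -3; y[4] = 4×1 = 4

[5, 4, 20, -3, 4]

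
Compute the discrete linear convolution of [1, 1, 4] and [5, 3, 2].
y[0] = 1×5 = 5; y[1] = 1×3 + 1×5 = 8; y[2] = 1×2 + 1×3 + 4×5 = 25; y[3] = 1×2 + 4×3 = 14; y[4] = 4×2 = 8

[5, 8, 25, 14, 8]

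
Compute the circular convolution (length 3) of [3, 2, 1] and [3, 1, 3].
Use y[k] = Σ_j x[j]·h[(k-j) mod 3]. y[0] = 3×3 + 2×3 + 1×1 = 16; y[1] = 3×1 + 2×3 + 1×3 = 12; y[2] = 3×3 + 2×1 + 1×3 = 14. Result: [16, 12, 14]

[16, 12, 14]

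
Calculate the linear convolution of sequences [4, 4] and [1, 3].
y[0] = 4×1 = 4; y[1] = 4×3 + 4×1 = 16; y[2] = 4×3 = 12

[4, 16, 12]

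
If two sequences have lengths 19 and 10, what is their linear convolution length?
Linear/full convolution length: m + n - 1 = 19 + 10 - 1 = 28

28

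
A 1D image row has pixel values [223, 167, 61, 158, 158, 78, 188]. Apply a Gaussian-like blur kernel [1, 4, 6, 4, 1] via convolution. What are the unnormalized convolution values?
Convolve image row [223, 167, 61, 158, 158, 78, 188] with kernel [1, 4, 6, 4, 1]: y[0] = 223×1 = 223; y[1] = 223×4 + 167×1 = 1059; y[2] = 223×6 + 167×4 + 61×1 = 2067; y[3] = 223×4 + 167×6 + 61×4 + 158×1 = 2296; y[4] = 223×1 + 167×4 + 61×6 + 158×4 + 158×1 = 2047; y[5] = 167×1 + 61×4 + 158×6 + 158×4 + 78×1 = 2069; y[6] = 61×1 + 158×4 + 158×6 + 78×4 + 188×1 = 2141; y[7] = 158×1 + 158×4 + 78×6 + 188×4 = 2010; y[8] = 158×1 + 78×4 + 188×6 = 1598; y[9] = 78×1 + 188×4 = 830; y[10] = 188×1 = 188 → [223, 1059, 2067, 2296, 2047, 2069, 2141, 2010, 1598, 830, 188]. Normalization factor = sum(kernel) = 16.

[223, 1059, 2067, 2296, 2047, 2069, 2141, 2010, 1598, 830, 188]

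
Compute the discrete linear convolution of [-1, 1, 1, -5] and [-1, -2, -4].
y[0] = -1×-1 = 1; y[1] = -1×-2 + 1×-1 = 1; y[2] = -1×-4 + 1×-2 + 1×-1 = 1; y[3] = 1×-4 + 1×-2 + -5×-1 = -1; y[4] = 1×-4 + -5×-2 = 6; y[5] = -5×-4 = 20

[1, 1, 1, -1, 6, 20]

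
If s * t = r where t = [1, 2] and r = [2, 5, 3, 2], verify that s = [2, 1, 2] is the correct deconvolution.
Forward-compute [2, 1, 2] * [1, 2]: r[0] = 2×1 = 2; r[1] = 2×2 + 1×1 = 5; r[2] = 1×2 + 2×1 = 4; r[3] = 2×2 = 4 → [2, 5, 4, 4]. Does not match given r = [2, 5, 3, 2].

Not verified. [2, 1, 2] * [1, 2] = [2, 5, 4, 4], which differs from [2, 5, 3, 2] at index 2.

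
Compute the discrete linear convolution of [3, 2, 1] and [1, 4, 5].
y[0] = 3×1 = 3; y[1] = 3×4 + 2×1 = 14; y[2] = 3×5 + 2×4 + 1×1 = 24; y[3] = 2×5 + 1×4 = 14; y[4] = 1×5 = 5

[3, 14, 24, 14, 5]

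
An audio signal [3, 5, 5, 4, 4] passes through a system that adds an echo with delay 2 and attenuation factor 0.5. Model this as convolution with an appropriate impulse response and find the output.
Direct-path + delayed-attenuated-path model → impulse response h = [1, 0, 0.5] (1 at lag 0, 0.5 at lag 2). Output y[n] = x[n] + 0.5·x[n - 2] (with x[n] = 0 outside 0..4): y[0] = 3 + 0.5×0 = 3; y[1] = 5 + 0.5×0 = 5; y[2] = 5 + 0.5×3 = 6.5; y[3] = 4 + 0.5×5 = 6.5; y[4] = 4 + 0.5×5 = 6.5; y[5] = 0 + 0.5×4 = 2.0; y[6] = 0 + 0.5×4 = 2.0. So y = [3, 5, 6.5, 6.5, 6.5, 2.0, 2.0]

[3, 5, 6.5, 6.5, 6.5, 2.0, 2.0]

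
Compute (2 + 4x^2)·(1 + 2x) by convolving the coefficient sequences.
Ascending coefficients: a = [2, 0, 4], b = [1, 2]. c[0] = 2×1 = 2; c[1] = 2×2 + 0×1 = 4; c[2] = 0×2 + 4×1 = 4; c[3] = 4×2 = 8. Result coefficients: [2, 4, 4, 8] → 2 + 4x + 4x^2 + 8x^3

2 + 4x + 4x^2 + 8x^3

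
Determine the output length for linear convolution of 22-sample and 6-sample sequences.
Linear/full convolution length: m + n - 1 = 22 + 6 - 1 = 27

27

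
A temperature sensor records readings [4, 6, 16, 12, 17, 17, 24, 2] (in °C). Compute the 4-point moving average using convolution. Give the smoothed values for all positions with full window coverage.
4-point moving average kernel = [1, 1, 1, 1]. Apply in 'valid' mode (full window coverage): avg[0] = (4 + 6 + 16 + 12) / 4 = 9.5; avg[1] = (6 + 16 + 12 + 17) / 4 = 12.75; avg[2] = (16 + 12 + 17 + 17) / 4 = 15.5; avg[3] = (12 + 17 + 17 + 24) / 4 = 17.5; avg[4] = (17 + 17 + 24 + 2) / 4 = 15.0. Smoothed values: [9.5, 12.75, 15.5, 17.5, 15.0]

[9.5, 12.75, 15.5, 17.5, 15.0]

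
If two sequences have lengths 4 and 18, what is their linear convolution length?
Linear/full convolution length: m + n - 1 = 4 + 18 - 1 = 21

21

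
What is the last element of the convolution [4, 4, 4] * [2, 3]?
Use y[k] = Σ_i a[i]·b[k-i] at k=3. y[3] = 4×3 = 12

12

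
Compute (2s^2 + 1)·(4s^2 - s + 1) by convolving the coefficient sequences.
Ascending coefficients: a = [1, 0, 2], b = [1, -1, 4]. c[0] = 1×1 = 1; c[1] = 1×-1 + 0×1 = -1; c[2] = 1×4 + 0×-1 + 2×1 = 6; c[3] = 0×4 + 2×-1 = -2; c[4] = 2×4 = 8. Result coefficients: [1, -1, 6, -2, 8] → 8s^4 - 2s^3 + 6s^2 - s + 1

8s^4 - 2s^3 + 6s^2 - s + 1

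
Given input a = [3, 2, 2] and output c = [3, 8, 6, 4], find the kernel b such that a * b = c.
Output length 4 = len(a) + len(b) - 1 ⇒ len(b) = 2. Solve b forward using b[k] = (c[k] - Σ_{i≥1} a[i]·b[k-i]) / a[0]: b[0] = c[0] / a[0] = 3 / 3 = 1; b[1] = (c[1] - 2×1) / a[0] = (8 - 2×1) / 3 = 2. So b = [1, 2]. Forward-check [3, 2, 2] * [1, 2]: c[0] = 3×1 = 3; c[1] = 3×2 + 2×1 = 8; c[2] = 2×2 + 2×1 = 6; c[3] = 2×2 = 4 → [3, 8, 6, 4] ✓

[1, 2]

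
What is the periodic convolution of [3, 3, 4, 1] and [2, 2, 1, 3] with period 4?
Use y[k] = Σ_j s[j]·t[(k-j) mod 4]. y[0] = 3×2 + 3×3 + 4×1 + 1×2 = 21; y[1] = 3×2 + 3×2 + 4×3 + 1×1 = 25; y[2] = 3×1 + 3×2 + 4×2 + 1×3 = 20; y[3] = 3×3 + 3×1 + 4×2 + 1×2 = 22. Result: [21, 25, 20, 22]

[21, 25, 20, 22]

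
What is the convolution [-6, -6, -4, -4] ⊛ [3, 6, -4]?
y[0] = -6×3 = -18; y[1] = -6×6 + -6×3 = -54; y[2] = -6×-4 + -6×6 + -4×3 = -24; y[3] = -6×-4 + -4×6 + -4×3 = -12; y[4] = -4×-4 + -4×6 = -8; y[5] = -4×-4 = 16

[-18, -54, -24, -12, -8, 16]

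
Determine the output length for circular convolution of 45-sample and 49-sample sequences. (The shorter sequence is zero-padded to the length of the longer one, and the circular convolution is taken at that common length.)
Circular convolution (zero-padding the shorter input) has length max(m, n) = max(45, 49) = 49

49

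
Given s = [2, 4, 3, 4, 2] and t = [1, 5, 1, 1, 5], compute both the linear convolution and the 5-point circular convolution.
Linear: y_lin[0] = 2×1 = 2; y_lin[1] = 2×5 + 4×1 = 14; y_lin[2] = 2×1 + 4×5 + 3×1 = 25; y_lin[3] = 2×1 + 4×1 + 3×5 + 4×1 = 25; y_lin[4] = 2×5 + 4×1 + 3×1 + 4×5 + 2×1 = 39; y_lin[5] = 4×5 + 3×1 + 4×1 + 2×5 = 37; y_lin[6] = 3×5 + 4×1 + 2×1 = 21; y_lin[7] = 4×5 + 2×1 = 22; y_lin[8] = 2×5 = 10 → [2, 14, 25, 25, 39, 37, 21, 22, 10]. Circular (length 5): y[0] = 2×1 + 4×5 + 3×1 + 4×1 + 2×5 = 39; y[1] = 2×5 + 4×1 + 3×5 + 4×1 + 2×1 = 35; y[2] = 2×1 + 4×5 + 3×1 + 4×5 + 2×1 = 47; y[3] = 2×1 + 4×1 + 3×5 + 4×1 + 2×5 = 35; y[4] = 2×5 + 4×1 + 3×1 + 4×5 + 2×1 = 39 → [39, 35, 47, 35, 39]

Linear: [2, 14, 25, 25, 39, 37, 21, 22, 10], Circular: [39, 35, 47, 35, 39]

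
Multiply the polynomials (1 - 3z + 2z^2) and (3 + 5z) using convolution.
Ascending coefficients: a = [1, -3, 2], b = [3, 5]. c[0] = 1×3 = 3; c[1] = 1×5 + -3×3 = -4; c[2] = -3×5 + 2×3 = -9; c[3] = 2×5 = 10. Result coefficients: [3, -4, -9, 10] → 3 - 4z - 9z^2 + 10z^3

3 - 4z - 9z^2 + 10z^3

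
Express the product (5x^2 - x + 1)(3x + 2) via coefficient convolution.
Ascending coefficients: a = [1, -1, 5], b = [2, 3]. c[0] = 1×2 = 2; c[1] = 1×3 + -1×2 = 1; c[2] = -1×3 + 5×2 = 7; c[3] = 5×3 = 15. Result coefficients: [2, 1, 7, 15] → 15x^3 + 7x^2 + x + 2

15x^3 + 7x^2 + x + 2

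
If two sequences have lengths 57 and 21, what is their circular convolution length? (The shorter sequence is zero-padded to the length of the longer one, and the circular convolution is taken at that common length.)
Circular convolution (zero-padding the shorter input) has length max(m, n) = max(57, 21) = 57

57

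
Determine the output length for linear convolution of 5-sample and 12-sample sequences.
Linear/full convolution length: m + n - 1 = 5 + 12 - 1 = 16

16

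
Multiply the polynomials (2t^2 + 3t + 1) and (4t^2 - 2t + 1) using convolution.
Ascending coefficients: a = [1, 3, 2], b = [1, -2, 4]. c[0] = 1×1 = 1; c[1] = 1×-2 + 3×1 = 1; c[2] = 1×4 + 3×-2 + 2×1 = 0; c[3] = 3×4 + 2×-2 = 8; c[4] = 2×4 = 8. Result coefficients: [1, 1, 0, 8, 8] → 8t^4 + 8t^3 + t + 1

8t^4 + 8t^3 + t + 1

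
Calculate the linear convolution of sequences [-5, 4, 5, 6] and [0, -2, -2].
y[0] = -5×0 = 0; y[1] = -5×-2 + 4×0 = 10; y[2] = -5×-2 + 4×-2 + 5×0 = 2; y[3] = 4×-2 + 5×-2 + 6×0 = -18; y[4] = 5×-2 + 6×-2 = -22; y[5] = 6×-2 = -12

[0, 10, 2, -18, -22, -12]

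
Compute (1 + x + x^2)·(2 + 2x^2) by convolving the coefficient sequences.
Ascending coefficients: a = [1, 1, 1], b = [2, 0, 2]. c[0] = 1×2 = 2; c[1] = 1×0 + 1×2 = 2; c[2] = 1×2 + 1×0 + 1×2 = 4; c[3] = 1×2 + 1×0 = 2; c[4] = 1×2 = 2. Result coefficients: [2, 2, 4, 2, 2] → 2 + 2x + 4x^2 + 2x^3 + 2x^4

2 + 2x + 4x^2 + 2x^3 + 2x^4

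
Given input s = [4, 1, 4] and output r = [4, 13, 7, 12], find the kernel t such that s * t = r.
Output length 4 = len(s) + len(t) - 1 ⇒ len(t) = 2. Solve t forward using t[k] = (r[k] - Σ_{i≥1} s[i]·t[k-i]) / s[0]: t[0] = r[0] / s[0] = 4 / 4 = 1; t[1] = (r[1] - 1×1) / s[0] = (13 - 1×1) / 4 = 3. So t = [1, 3]. Forward-check [4, 1, 4] * [1, 3]: r[0] = 4×1 = 4; r[1] = 4×3 + 1×1 = 13; r[2] = 1×3 + 4×1 = 7; r[3] = 4×3 = 12 → [4, 13, 7, 12] ✓

[1, 3]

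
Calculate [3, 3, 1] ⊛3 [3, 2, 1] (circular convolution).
Use y[k] = Σ_j f[j]·g[(k-j) mod 3]. y[0] = 3×3 + 3×1 + 1×2 = 14; y[1] = 3×2 + 3×3 + 1×1 = 16; y[2] = 3×1 + 3×2 + 1×3 = 12. Result: [14, 16, 12]

[14, 16, 12]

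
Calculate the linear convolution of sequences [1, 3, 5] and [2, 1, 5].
y[0] = 1×2 = 2; y[1] = 1×1 + 3×2 = 7; y[2] = 1×5 + 3×1 + 5×2 = 18; y[3] = 3×5 + 5×1 = 20; y[4] = 5×5 = 25

[2, 7, 18, 20, 25]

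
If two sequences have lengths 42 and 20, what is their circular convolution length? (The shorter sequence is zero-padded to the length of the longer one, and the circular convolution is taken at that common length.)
Circular convolution (zero-padding the shorter input) has length max(m, n) = max(42, 20) = 42

42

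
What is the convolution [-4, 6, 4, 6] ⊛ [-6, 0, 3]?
y[0] = -4×-6 = 24; y[1] = -4×0 + 6×-6 = -36; y[2] = -4×3 + 6×0 + 4×-6 = -36; y[3] = 6×3 + 4×0 + 6×-6 = -18; y[4] = 4×3 + 6×0 = 12; y[5] = 6×3 = 18

[24, -36, -36, -18, 12, 18]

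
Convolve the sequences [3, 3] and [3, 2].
y[0] = 3×3 = 9; y[1] = 3×2 + 3×3 = 15; y[2] = 3×2 = 6

[9, 15, 6]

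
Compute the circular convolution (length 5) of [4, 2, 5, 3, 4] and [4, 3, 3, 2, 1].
Use y[k] = Σ_j a[j]·b[(k-j) mod 5]. y[0] = 4×4 + 2×1 + 5×2 + 3×3 + 4×3 = 49; y[1] = 4×3 + 2×4 + 5×1 + 3×2 + 4×3 = 43; y[2] = 4×3 + 2×3 + 5×4 + 3×1 + 4×2 = 49; y[3] = 4×2 + 2×3 + 5×3 + 3×4 + 4×1 = 45; y[4] = 4×1 + 2×2 + 5×3 + 3×3 + 4×4 = 48. Result: [49, 43, 49, 45, 48]

[49, 43, 49, 45, 48]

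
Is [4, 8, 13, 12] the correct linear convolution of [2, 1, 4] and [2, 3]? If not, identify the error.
Recompute linear convolution of [2, 1, 4] and [2, 3]: y[0] = 2×2 = 4; y[1] = 2×3 + 1×2 = 8; y[2] = 1×3 + 4×2 = 11; y[3] = 4×3 = 12 → [4, 8, 11, 12]. Compare to given [4, 8, 13, 12]: they differ at index 2: given 13, correct 11, so answer: No

No. Error at index 2: given 13, correct 11.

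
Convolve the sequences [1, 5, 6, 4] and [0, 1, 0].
y[0] = 1×0 = 0; y[1] = 1×1 + 5×0 = 1; y[2] = 1×0 + 5×1 + 6×0 = 5; y[3] = 5×0 + 6×1 + 4×0 = 6; y[4] = 6×0 + 4×1 = 4; y[5] = 4×0 = 0

[0, 1, 5, 6, 4, 0]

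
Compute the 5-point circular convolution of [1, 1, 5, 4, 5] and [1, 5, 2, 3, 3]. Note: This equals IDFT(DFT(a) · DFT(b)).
Either evaluate y[k] = Σ_j a[j]·b[(k-j) mod 5] directly, or use IDFT(DFT(a) · DFT(b)). y[0] = 1×1 + 1×3 + 5×3 + 4×2 + 5×5 = 52; y[1] = 1×5 + 1×1 + 5×3 + 4×3 + 5×2 = 43; y[2] = 1×2 + 1×5 + 5×1 + 4×3 + 5×3 = 39; y[3] = 1×3 + 1×2 + 5×5 + 4×1 + 5×3 = 49; y[4] = 1×3 + 1×3 + 5×2 + 4×5 + 5×1 = 41. Result: [52, 43, 39, 49, 41]

[52, 43, 39, 49, 41]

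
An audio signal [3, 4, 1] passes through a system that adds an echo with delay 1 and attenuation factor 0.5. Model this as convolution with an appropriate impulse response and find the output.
Direct-path + delayed-attenuated-path model → impulse response h = [1, 0.5] (1 at lag 0, 0.5 at lag 1). Output y[n] = x[n] + 0.5·x[n - 1] (with x[n] = 0 outside 0..2): y[0] = 3 + 0.5×0 = 3; y[1] = 4 + 0.5×3 = 5.5; y[2] = 1 + 0.5×4 = 3.0; y[3] = 0 + 0.5×1 = 0.5. So y = [3, 5.5, 3.0, 0.5]

[3, 5.5, 3.0, 0.5]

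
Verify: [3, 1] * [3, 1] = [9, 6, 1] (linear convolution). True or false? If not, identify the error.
Recompute linear convolution of [3, 1] and [3, 1]: y[0] = 3×3 = 9; y[1] = 3×1 + 1×3 = 6; y[2] = 1×1 = 1 → [9, 6, 1]. Given [9, 6, 1] matches, so answer: Yes

Yes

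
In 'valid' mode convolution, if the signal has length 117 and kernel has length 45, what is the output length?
'Valid' mode counts only positions where the kernel fully overlaps the signal: m - n + 1 = 117 - 45 + 1 = 73

73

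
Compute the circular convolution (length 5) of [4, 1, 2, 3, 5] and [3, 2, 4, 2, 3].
Use y[k] = Σ_j u[j]·v[(k-j) mod 5]. y[0] = 4×3 + 1×3 + 2×2 + 3×4 + 5×2 = 41; y[1] = 4×2 + 1×3 + 2×3 + 3×2 + 5×4 = 43; y[2] = 4×4 + 1×2 + 2×3 + 3×3 + 5×2 = 43; y[3] = 4×2 + 1×4 + 2×2 + 3×3 + 5×3 = 40; y[4] = 4×3 + 1×2 + 2×4 + 3×2 + 5×3 = 43. Result: [41, 43, 43, 40, 43]

[41, 43, 43, 40, 43]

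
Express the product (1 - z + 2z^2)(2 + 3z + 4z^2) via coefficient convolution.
Ascending coefficients: a = [1, -1, 2], b = [2, 3, 4]. c[0] = 1×2 = 2; c[1] = 1×3 + -1×2 = 1; c[2] = 1×4 + -1×3 + 2×2 = 5; c[3] = -1×4 + 2×3 = 2; c[4] = 2×4 = 8. Result coefficients: [2, 1, 5, 2, 8] → 2 + z + 5z^2 + 2z^3 + 8z^4

2 + z + 5z^2 + 2z^3 + 8z^4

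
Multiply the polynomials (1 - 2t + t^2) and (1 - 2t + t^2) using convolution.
Ascending coefficients: a = [1, -2, 1], b = [1, -2, 1]. c[0] = 1×1 = 1; c[1] = 1×-2 + -2×1 = -4; c[2] = 1×1 + -2×-2 + 1×1 = 6; c[3] = -2×1 + 1×-2 = -4; c[4] = 1×1 = 1. Result coefficients: [1, -4, 6, -4, 1] → 1 - 4t + 6t^2 - 4t^3 + t^4

1 - 4t + 6t^2 - 4t^3 + t^4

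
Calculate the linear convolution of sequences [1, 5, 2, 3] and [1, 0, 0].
y[0] = 1×1 = 1; y[1] = 1×0 + 5×1 = 5; y[2] = 1×0 + 5×0 + 2×1 = 2; y[3] = 5×0 + 2×0 + 3×1 = 3; y[4] = 2×0 + 3×0 = 0; y[5] = 3×0 = 0

[1, 5, 2, 3, 0, 0]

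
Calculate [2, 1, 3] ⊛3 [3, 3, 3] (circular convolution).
Use y[k] = Σ_j f[j]·g[(k-j) mod 3]. y[0] = 2×3 + 1×3 + 3×3 = 18; y[1] = 2×3 + 1×3 + 3×3 = 18; y[2] = 2×3 + 1×3 + 3×3 = 18. Result: [18, 18, 18]

[18, 18, 18]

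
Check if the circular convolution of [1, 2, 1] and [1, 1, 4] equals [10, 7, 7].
Recompute circular convolution of [1, 2, 1] and [1, 1, 4]: y[0] = 1×1 + 2×4 + 1×1 = 10; y[1] = 1×1 + 2×1 + 1×4 = 7; y[2] = 1×4 + 2×1 + 1×1 = 7 → [10, 7, 7]. Given [10, 7, 7] matches, so answer: Yes

Yes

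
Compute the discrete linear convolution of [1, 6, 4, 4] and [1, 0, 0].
y[0] = 1×1 = 1; y[1] = 1×0 + 6×1 = 6; y[2] = 1×0 + 6×0 + 4×1 = 4; y[3] = 6×0 + 4×0 + 4×1 = 4; y[4] = 4×0 + 4×0 = 0; y[5] = 4×0 = 0

[1, 6, 4, 4, 0, 0]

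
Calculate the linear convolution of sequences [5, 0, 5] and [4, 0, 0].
y[0] = 5×4 = 20; y[1] = 5×0 + 0×4 = 0; y[2] = 5×0 + 0×0 + 5×4 = 20; y[3] = 0×0 + 5×0 = 0; y[4] = 5×0 = 0

[20, 0, 20, 0, 0]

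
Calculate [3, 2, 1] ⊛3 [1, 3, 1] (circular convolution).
Use y[k] = Σ_j f[j]·g[(k-j) mod 3]. y[0] = 3×1 + 2×1 + 1×3 = 8; y[1] = 3×3 + 2×1 + 1×1 = 12; y[2] = 3×1 + 2×3 + 1×1 = 10. Result: [8, 12, 10]

[8, 12, 10]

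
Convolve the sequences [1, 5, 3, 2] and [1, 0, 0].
y[0] = 1×1 = 1; y[1] = 1×0 + 5×1 = 5; y[2] = 1×0 + 5×0 + 3×1 = 3; y[3] = 5×0 + 3×0 + 2×1 = 2; y[4] = 3×0 + 2×0 = 0; y[5] = 2×0 = 0

[1, 5, 3, 2, 0, 0]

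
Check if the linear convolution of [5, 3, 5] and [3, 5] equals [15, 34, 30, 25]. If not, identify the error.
Recompute linear convolution of [5, 3, 5] and [3, 5]: y[0] = 5×3 = 15; y[1] = 5×5 + 3×3 = 34; y[2] = 3×5 + 5×3 = 30; y[3] = 5×5 = 25 → [15, 34, 30, 25]. Given [15, 34, 30, 25] matches, so answer: Yes

Yes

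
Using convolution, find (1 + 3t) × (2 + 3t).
Ascending coefficients: a = [1, 3], b = [2, 3]. c[0] = 1×2 = 2; c[1] = 1×3 + 3×2 = 9; c[2] = 3×3 = 9. Result coefficients: [2, 9, 9] → 2 + 9t + 9t^2

2 + 9t + 9t^2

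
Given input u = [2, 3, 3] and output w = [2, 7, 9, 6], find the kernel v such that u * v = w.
Output length 4 = len(u) + len(v) - 1 ⇒ len(v) = 2. Solve v forward using v[k] = (w[k] - Σ_{i≥1} u[i]·v[k-i]) / u[0]: v[0] = w[0] / u[0] = 2 / 2 = 1; v[1] = (w[1] - 3×1) / u[0] = (7 - 3×1) / 2 = 2. So v = [1, 2]. Forward-check [2, 3, 3] * [1, 2]: w[0] = 2×1 = 2; w[1] = 2×2 + 3×1 = 7; w[2] = 3×2 + 3×1 = 9; w[3] = 3×2 = 6 → [2, 7, 9, 6] ✓

[1, 2]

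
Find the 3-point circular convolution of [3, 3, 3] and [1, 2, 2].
Use y[k] = Σ_j x[j]·h[(k-j) mod 3]. y[0] = 3×1 + 3×2 + 3×2 = 15; y[1] = 3×2 + 3×1 + 3×2 = 15; y[2] = 3×2 + 3×2 + 3×1 = 15. Result: [15, 15, 15]

[15, 15, 15]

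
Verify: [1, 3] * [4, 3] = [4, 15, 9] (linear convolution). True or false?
Recompute linear convolution of [1, 3] and [4, 3]: y[0] = 1×4 = 4; y[1] = 1×3 + 3×4 = 15; y[2] = 3×3 = 9 → [4, 15, 9]. Given [4, 15, 9] matches, so answer: Yes

Yes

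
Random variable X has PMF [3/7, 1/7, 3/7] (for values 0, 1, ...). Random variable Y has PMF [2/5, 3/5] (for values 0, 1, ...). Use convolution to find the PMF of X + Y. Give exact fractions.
P(X+Y=k) = Σ_i P(X=i)·P(Y=k-i) — a convolution of [3/7, 1/7, 3/7] and [2/5, 3/5]. P(X+Y=0) = (3/7)×(2/5) = 6/35; P(X+Y=1) = (3/7)×(3/5) + (1/7)×(2/5) = 9/35 + 2/35 = 11/35; P(X+Y=2) = (1/7)×(3/5) + (3/7)×(2/5) = 3/35 + 6/35 = 9/35; P(X+Y=3) = (3/7)×(3/5) = 9/35. PMF: [6/35, 11/35, 9/35, 9/35] (sums to 1 ✓)

[6/35, 11/35, 9/35, 9/35]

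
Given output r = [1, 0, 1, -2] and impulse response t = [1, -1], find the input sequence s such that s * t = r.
Deconvolve r=[1, 0, 1, -2] by t=[1, -1]. Since t[0]=1, solve forward: s[0] = r[0] / 1 = 1; s[1] = (r[1] - 1×-1) / 1 = 1; s[2] = (r[2] - 1×-1) / 1 = 2. So s = [1, 1, 2]. Check by forward convolution: r[0] = 1×1 = 1; r[1] = 1×-1 + 1×1 = 0; r[2] = 1×-1 + 2×1 = 1; r[3] = 2×-1 = -2

[1, 1, 2]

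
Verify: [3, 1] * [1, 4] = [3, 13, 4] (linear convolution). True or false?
Recompute linear convolution of [3, 1] and [1, 4]: y[0] = 3×1 = 3; y[1] = 3×4 + 1×1 = 13; y[2] = 1×4 = 4 → [3, 13, 4]. Given [3, 13, 4] matches, so answer: Yes

Yes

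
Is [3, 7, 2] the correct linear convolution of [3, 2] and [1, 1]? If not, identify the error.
Recompute linear convolution of [3, 2] and [1, 1]: y[0] = 3×1 = 3; y[1] = 3×1 + 2×1 = 5; y[2] = 2×1 = 2 → [3, 5, 2]. Compare to given [3, 7, 2]: they differ at index 1: given 7, correct 5, so answer: No

No. Error at index 1: given 7, correct 5.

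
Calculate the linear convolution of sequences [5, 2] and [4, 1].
y[0] = 5×4 = 20; y[1] = 5×1 + 2×4 = 13; y[2] = 2×1 = 2

[20, 13, 2]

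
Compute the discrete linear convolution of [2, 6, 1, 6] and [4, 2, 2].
y[0] = 2×4 = 8; y[1] = 2×2 + 6×4 = 28; y[2] = 2×2 + 6×2 + 1×4 = 20; y[3] = 6×2 + 1×2 + 6×4 = 38; y[4] = 1×2 + 6×2 = 14; y[5] = 6×2 = 12

[8, 28, 20, 38, 14, 12]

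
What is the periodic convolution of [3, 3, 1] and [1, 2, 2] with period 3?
Use y[k] = Σ_j s[j]·t[(k-j) mod 3]. y[0] = 3×1 + 3×2 + 1×2 = 11; y[1] = 3×2 + 3×1 + 1×2 = 11; y[2] = 3×2 + 3×2 + 1×1 = 13. Result: [11, 11, 13]

[11, 11, 13]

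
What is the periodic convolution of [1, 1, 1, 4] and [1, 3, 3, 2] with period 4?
Use y[k] = Σ_j f[j]·g[(k-j) mod 4]. y[0] = 1×1 + 1×2 + 1×3 + 4×3 = 18; y[1] = 1×3 + 1×1 + 1×2 + 4×3 = 18; y[2] = 1×3 + 1×3 + 1×1 + 4×2 = 15; y[3] = 1×2 + 1×3 + 1×3 + 4×1 = 12. Result: [18, 18, 15, 12]

[18, 18, 15, 12]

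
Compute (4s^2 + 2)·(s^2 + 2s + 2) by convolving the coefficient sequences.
Ascending coefficients: a = [2, 0, 4], b = [2, 2, 1]. c[0] = 2×2 = 4; c[1] = 2×2 + 0×2 = 4; c[2] = 2×1 + 0×2 + 4×2 = 10; c[3] = 0×1 + 4×2 = 8; c[4] = 4×1 = 4. Result coefficients: [4, 4, 10, 8, 4] → 4s^4 + 8s^3 + 10s^2 + 4s + 4

4s^4 + 8s^3 + 10s^2 + 4s + 4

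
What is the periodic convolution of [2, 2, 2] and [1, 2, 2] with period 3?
Use y[k] = Σ_j f[j]·g[(k-j) mod 3]. y[0] = 2×1 + 2×2 + 2×2 = 10; y[1] = 2×2 + 2×1 + 2×2 = 10; y[2] = 2×2 + 2×2 + 2×1 = 10. Result: [10, 10, 10]

[10, 10, 10]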